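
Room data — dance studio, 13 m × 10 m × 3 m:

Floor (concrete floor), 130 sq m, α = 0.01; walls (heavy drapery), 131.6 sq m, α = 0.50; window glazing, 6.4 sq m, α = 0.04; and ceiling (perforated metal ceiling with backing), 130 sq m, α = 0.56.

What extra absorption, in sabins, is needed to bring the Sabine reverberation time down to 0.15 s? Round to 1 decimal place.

278.4 sabins

Summing Sᵢαᵢ: 1.300 + 65.800 + 0.256 + 72.800 → A₁ = 140.156 sabins.
For T = 0.15 s, need A₂ = 0.161·V/T = 0.161·390/0.15 = 418.600 sabins.
ΔA = A₂ − A₁ = 418.600 − 140.156 = 278.4 sabins.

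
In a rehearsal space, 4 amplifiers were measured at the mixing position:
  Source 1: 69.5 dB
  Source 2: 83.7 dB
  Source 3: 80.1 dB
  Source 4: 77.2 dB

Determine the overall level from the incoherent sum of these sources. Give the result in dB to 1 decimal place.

86.0 dB

Converting to relative power and adding: 10^(69.5/10) + 10^(83.7/10) + 10^(80.1/10) + 10^(77.2/10) = 3.981e+08.
Combined level = 10 log₁₀(3.981e+08) = 86.0 dB.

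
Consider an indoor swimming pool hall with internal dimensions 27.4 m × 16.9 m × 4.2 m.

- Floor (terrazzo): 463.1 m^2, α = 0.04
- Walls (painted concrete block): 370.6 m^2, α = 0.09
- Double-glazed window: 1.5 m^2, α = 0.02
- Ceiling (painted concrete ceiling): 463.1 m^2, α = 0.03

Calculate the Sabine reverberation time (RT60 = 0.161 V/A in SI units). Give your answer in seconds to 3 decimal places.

Total absorption A = 463.1×0.04 + 370.6×0.09 + 1.5×0.02 + 463.1×0.03
  = 18.524 + 33.354 + 0.030 + 13.893 = 65.801 m^2 sabins.
Volume V = 27.4 × 16.9 × 4.2 = 1944.852 m³.
T = 0.161 V/A = 0.161·1944.852/65.801 = 4.759 s.

4.759 sec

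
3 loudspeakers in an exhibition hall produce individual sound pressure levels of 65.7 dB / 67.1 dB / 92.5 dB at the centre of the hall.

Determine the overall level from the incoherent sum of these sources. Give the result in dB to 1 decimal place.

Sum in the linear (power) domain: Σ 10^(Lᵢ/10) = 10^(65.7/10) + 10^(67.1/10) + 10^(92.5/10) = 1.787e+09.
L_total = 10·log₁₀(1.787e+09) = 92.5 dB.

92.5 dB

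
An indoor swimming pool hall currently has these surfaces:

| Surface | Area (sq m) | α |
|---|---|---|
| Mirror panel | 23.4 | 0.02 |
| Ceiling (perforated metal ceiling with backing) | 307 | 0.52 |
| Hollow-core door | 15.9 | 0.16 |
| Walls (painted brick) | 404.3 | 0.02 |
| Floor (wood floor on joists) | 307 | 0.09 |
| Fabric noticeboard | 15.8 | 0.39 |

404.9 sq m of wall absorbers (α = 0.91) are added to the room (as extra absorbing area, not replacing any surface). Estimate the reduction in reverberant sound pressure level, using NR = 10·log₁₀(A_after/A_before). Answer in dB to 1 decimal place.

Total absorption A_before = 23.4*0.02 + 307*0.52 + 15.9*0.16 + 404.3*0.02 + 307*0.09 + 15.8*0.39
  = 0.468 + 159.640 + 2.544 + 8.086 + 27.630 + 6.162 = 204.530 sq m sabins.
Added absorption = 404.9 × 0.91 = 368.459 sabins.
New total A_after = 572.989 sabins.
Reduction = 10 log₁₀(A_after/A_before) = 10 log₁₀(2.8015) = 4.5 dB.

4.5 dB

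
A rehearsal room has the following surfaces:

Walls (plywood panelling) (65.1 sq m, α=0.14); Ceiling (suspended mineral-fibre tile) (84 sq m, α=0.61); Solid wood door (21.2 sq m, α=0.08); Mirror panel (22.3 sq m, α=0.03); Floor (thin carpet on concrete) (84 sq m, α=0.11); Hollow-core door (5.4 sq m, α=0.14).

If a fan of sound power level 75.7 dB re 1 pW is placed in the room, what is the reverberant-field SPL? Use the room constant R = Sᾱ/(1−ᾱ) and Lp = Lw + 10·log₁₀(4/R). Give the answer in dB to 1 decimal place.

61.8 dB

A = 72.715 sabins; S = 282.0 sq m.
ᾱ = 0.2579, so room constant R = A/(1−ᾱ) = 97.985 sq m.
Lp = 75.7 + 10·log₁₀(4/97.985) = 75.7 + (-13.89) = 61.8 dB.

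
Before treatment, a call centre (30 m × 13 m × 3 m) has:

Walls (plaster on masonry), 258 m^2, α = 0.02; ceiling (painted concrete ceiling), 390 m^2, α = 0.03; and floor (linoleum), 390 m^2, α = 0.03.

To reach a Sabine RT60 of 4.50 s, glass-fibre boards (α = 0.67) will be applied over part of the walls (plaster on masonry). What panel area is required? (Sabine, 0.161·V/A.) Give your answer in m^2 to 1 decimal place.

Total absorption A₁ = 258*0.02 + 390*0.03 + 390*0.03
  = 5.160 + 11.700 + 11.700 = 28.560 m^2 sabins.
Required A₂ = 0.161·1170/4.50 = 41.860 sabins.
Absorption to add: 41.860 − 28.560 = 13.300 sabins.
Net gain per m^2: Δα = 0.67 − 0.02 = 0.65.
Panel area = 13.300 / 0.65 = 20.5 m^2.

20.5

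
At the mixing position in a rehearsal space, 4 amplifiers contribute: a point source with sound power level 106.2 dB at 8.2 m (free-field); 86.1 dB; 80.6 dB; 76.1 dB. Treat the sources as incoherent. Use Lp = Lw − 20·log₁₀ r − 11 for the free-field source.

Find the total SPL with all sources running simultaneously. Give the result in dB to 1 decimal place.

Source at 8.2 m: Lp = 106.2 − 20·log₁₀(8.2) − 11 = 76.9 dB.
Sum in the linear (power) domain: Σ 10^(Lᵢ/10) = 10^(76.9/10) + 10^(86.1/10) + 10^(80.6/10) + 10^(76.1/10) = 6.119e+08.
L_total = 10·log₁₀(6.119e+08) = 87.9 dB.

87.9 dB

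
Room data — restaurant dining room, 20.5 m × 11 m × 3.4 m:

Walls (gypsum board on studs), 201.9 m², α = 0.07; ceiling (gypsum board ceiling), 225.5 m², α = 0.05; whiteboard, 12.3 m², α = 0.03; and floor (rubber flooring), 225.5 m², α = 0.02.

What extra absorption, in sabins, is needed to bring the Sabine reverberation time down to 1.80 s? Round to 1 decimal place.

A₁ = Σ Sᵢαᵢ = 201.9·0.07 + 225.5·0.05 + 12.3·0.03 + 225.5·0.02 = 30.287 sabins.
Target A₂ = 0.161·766.7/1.80 = 68.577 sabins (V = 766.7 m³).
ΔA = A₂ − A₁ = 68.577 − 30.287 = 38.3 sabins.

38.3 sabins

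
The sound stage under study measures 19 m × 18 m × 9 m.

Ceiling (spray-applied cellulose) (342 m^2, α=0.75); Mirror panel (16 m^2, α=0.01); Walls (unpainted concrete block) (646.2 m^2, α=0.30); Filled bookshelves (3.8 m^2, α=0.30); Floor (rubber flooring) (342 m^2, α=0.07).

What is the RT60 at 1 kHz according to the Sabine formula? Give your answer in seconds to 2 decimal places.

Total absorption A = 342*0.75 + 16*0.01 + 646.2*0.30 + 3.8*0.30 + 342*0.07
  = 256.500 + 0.160 + 193.860 + 1.140 + 23.940 = 475.600 m^2 sabins.
V = 19·18·9 = 3078 m³.
RT60 = 0.161 · V / A = 0.161 × 3078 / 475.600 = 1.04 s.

1.04 s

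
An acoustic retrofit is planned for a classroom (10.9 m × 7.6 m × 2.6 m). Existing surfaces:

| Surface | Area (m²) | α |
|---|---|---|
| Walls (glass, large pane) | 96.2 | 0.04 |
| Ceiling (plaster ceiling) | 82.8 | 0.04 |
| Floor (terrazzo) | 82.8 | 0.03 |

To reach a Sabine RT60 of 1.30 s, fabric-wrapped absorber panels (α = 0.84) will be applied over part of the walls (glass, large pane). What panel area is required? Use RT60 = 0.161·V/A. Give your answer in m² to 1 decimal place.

21.3

Summing Sᵢαᵢ: 3.848 + 3.312 + 2.484 → A₁ = 9.644 sabins.
Required A₂ = 0.161·215.384/1.30 = 26.674 sabins.
Absorption to add: 26.674 − 9.644 = 17.030 sabins.
Net gain per m²: Δα = 0.84 − 0.04 = 0.80.
Panel area = 17.030 / 0.80 = 21.3 m².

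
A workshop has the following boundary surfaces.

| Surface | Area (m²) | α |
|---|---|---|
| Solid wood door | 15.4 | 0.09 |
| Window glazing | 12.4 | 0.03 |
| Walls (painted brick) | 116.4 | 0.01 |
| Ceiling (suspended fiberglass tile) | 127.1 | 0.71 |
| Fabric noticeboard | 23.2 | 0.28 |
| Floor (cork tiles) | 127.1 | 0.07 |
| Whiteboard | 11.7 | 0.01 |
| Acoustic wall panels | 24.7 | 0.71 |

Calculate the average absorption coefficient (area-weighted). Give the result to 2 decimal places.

Total surface area S = 458.0 m².
A = 15.4×0.09 + 12.4×0.03 + 116.4×0.01 + 127.1×0.71 + 23.2×0.28 + 127.1×0.07 + 11.7×0.01 + 24.7×0.71 = 126.210 sabins.
ᾱ = 126.210 / 458.0 = 0.28.

0.28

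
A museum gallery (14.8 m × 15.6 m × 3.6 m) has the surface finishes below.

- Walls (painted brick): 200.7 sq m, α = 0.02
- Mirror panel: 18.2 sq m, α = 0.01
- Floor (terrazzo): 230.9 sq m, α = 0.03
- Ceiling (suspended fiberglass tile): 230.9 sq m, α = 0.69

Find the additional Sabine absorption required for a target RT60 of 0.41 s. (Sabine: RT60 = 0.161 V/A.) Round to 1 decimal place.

155.9 sabins

Summing Sᵢαᵢ: 4.014 + 0.182 + 6.927 + 159.321 → A₁ = 170.444 sabins.
Target A₂ = 0.161·831.168/0.41 = 326.385 sabins (V = 831.168 m³).
ΔA = A₂ − A₁ = 326.385 − 170.444 = 155.9 sabins.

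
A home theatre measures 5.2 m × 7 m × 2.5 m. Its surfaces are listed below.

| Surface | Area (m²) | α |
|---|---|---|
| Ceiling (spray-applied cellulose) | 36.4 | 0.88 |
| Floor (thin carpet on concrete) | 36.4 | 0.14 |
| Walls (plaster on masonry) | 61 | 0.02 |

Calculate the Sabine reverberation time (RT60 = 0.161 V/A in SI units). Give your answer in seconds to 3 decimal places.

Equivalent absorption area: A = 36.4·0.88 + 36.4·0.14 + 61·0.02 = 38.348 m².
Volume V = 5.2 × 7 × 2.5 = 91 m³.
T = 0.161 V/A = 0.161·91/38.348 = 0.382 s.

0.382 sec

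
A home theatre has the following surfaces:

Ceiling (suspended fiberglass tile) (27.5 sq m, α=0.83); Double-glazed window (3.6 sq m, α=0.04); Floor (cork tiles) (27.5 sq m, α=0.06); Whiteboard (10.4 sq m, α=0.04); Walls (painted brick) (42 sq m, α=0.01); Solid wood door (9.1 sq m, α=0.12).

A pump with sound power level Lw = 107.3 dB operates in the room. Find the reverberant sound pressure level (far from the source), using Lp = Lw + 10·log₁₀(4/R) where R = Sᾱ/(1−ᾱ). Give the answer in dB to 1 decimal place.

Σ(Sᵢαᵢ) = 27.5×0.83 + 3.6×0.04 + 27.5×0.06 + 10.4×0.04 + 42×0.01 + 9.1×0.12 = 26.547; total area S = 120.1 sq m.
ᾱ = 0.2210, so room constant R = A/(1−ᾱ) = 34.078 sq m.
Lp = Lw + 10 log₁₀(4/R) = 107.3 -9.30 = 98.0 dB.

98.0 dB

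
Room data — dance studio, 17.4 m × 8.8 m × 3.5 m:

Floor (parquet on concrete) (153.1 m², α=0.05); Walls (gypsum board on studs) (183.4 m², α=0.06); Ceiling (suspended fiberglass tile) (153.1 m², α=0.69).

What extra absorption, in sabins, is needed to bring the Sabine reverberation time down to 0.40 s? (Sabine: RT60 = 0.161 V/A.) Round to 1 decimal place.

91.4 sabins

Summing Sᵢαᵢ: 7.655 + 11.004 + 105.639 → A₁ = 124.298 sabins.
V = 535.92 m³. Required absorption A₂ = 0.161 × 535.92 / 0.40 = 215.708 sabins.
ΔA = A₂ − A₁ = 215.708 − 124.298 = 91.4 sabins.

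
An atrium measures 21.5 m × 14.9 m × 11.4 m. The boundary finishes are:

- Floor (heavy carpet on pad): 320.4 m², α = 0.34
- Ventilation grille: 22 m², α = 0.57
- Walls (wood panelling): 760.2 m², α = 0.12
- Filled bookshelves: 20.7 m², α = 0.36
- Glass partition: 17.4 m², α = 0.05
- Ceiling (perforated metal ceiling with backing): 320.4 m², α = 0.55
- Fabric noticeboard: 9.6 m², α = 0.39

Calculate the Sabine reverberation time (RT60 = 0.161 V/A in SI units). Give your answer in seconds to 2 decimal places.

1.47 s

Equivalent absorption area: A = 320.4·0.34 + 22·0.57 + 760.2·0.12 + 20.7·0.36 + 17.4·0.05 + 320.4·0.55 + 9.6·0.39 = 400.986 m².
Room volume: 3651.99 m³.
T = 0.161 V/A = 0.161·3651.99/400.986 = 1.47 s.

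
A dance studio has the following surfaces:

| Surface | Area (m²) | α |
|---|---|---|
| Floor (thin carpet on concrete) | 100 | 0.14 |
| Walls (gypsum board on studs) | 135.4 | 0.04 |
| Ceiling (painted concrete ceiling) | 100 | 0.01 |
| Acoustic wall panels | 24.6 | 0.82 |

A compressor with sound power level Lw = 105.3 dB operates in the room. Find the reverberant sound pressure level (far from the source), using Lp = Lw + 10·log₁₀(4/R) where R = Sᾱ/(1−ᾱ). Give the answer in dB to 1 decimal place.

94.7 dB

A = 40.588 sabins; S = 360.0 m².
ᾱ = 40.588/360.0 = 0.1127; R = Sᾱ/(1−ᾱ) = 40.588/(1−0.1127) = 45.743 m².
Lp = 105.3 + 10·log₁₀(4/45.743) = 105.3 + (-10.58) = 94.7 dB.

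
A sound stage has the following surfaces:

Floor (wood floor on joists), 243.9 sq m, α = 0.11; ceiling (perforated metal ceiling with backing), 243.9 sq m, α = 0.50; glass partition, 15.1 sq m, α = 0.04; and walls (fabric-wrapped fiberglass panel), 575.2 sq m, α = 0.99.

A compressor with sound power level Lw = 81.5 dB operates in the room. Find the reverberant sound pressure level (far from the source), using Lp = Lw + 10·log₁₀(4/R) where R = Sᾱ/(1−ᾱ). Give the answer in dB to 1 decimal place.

54.2 dB

A = 718.831 sabins; S = 1078.1 sq m.
ᾱ = 0.6668, so room constant R = A/(1−ᾱ) = 2157.356 sq m.
Lp = 81.5 + 10·log₁₀(4/2157.356) = 81.5 + (-27.32) = 54.2 dB.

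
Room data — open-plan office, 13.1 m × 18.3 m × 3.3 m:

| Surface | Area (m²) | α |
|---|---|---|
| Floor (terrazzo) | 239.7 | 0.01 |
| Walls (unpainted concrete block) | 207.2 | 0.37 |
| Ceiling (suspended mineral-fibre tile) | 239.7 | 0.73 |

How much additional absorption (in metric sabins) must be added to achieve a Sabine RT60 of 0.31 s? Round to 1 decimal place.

156.8 sabins

Equivalent absorption area: A₁ = 239.7*0.01 + 207.2*0.37 + 239.7*0.73 = 254.042 m².
V = 791.109 m³. Required absorption A₂ = 0.161 × 791.109 / 0.31 = 410.866 sabins.
ΔA = A₂ − A₁ = 410.866 − 254.042 = 156.8 sabins.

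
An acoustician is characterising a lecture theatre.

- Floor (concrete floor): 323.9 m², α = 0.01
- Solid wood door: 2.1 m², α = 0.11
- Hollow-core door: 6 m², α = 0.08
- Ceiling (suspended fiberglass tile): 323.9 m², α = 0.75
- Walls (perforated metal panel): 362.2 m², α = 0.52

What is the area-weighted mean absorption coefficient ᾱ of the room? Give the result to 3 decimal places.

0.427

Total surface area S = 1018.1 m².
Weighted sum Σ Sα = 435.219.
ᾱ = A/S = 0.427.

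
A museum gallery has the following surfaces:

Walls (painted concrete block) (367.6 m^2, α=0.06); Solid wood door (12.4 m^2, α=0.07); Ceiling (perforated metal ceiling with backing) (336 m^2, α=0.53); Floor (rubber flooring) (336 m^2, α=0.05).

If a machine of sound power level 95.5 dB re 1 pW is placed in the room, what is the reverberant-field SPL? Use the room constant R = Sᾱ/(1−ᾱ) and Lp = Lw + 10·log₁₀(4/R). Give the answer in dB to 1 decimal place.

A = 217.804 sabins; S = 1052.0 m^2.
ᾱ = 217.804/1052.0 = 0.2070; R = Sᾱ/(1−ᾱ) = 217.804/(1−0.2070) = 274.658 m^2.
Lp = Lw + 10 log₁₀(4/R) = 95.5 -18.37 = 77.1 dB.

77.1 dB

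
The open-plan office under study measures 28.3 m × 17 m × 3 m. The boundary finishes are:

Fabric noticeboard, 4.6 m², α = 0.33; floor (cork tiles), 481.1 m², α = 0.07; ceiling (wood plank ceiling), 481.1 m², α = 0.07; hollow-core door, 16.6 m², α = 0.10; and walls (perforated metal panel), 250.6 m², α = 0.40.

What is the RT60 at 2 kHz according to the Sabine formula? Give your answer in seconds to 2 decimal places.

A = Σ Sᵢαᵢ = 4.6×0.33 + 481.1×0.07 + 481.1×0.07 + 16.6×0.10 + 250.6×0.40 = 170.772 sabins.
Room volume: 1443.3 m³.
T = 0.161 V/A = 0.161·1443.3/170.772 = 1.36 s.

1.36 sec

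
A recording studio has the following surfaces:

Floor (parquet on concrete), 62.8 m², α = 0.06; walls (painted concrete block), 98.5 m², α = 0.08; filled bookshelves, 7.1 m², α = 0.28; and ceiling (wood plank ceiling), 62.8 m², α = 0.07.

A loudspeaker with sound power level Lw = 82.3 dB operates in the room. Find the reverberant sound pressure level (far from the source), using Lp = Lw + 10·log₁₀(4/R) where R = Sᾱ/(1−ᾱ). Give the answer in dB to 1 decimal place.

75.4 dB

A = 18.032 sabins; S = 231.2 m².
ᾱ = 18.032/231.2 = 0.0780; R = Sᾱ/(1−ᾱ) = 18.032/(1−0.0780) = 19.557 m².
Lp = 82.3 + 10·log₁₀(4/19.557) = 82.3 + (-6.89) = 75.4 dB.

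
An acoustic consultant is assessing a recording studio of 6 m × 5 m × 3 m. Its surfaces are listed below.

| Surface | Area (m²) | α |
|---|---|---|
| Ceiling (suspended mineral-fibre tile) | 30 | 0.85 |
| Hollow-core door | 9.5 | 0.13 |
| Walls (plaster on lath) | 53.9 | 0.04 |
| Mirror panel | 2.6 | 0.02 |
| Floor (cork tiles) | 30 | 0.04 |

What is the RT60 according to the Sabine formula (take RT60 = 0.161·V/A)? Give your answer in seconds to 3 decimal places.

0.481 s

Summing Sᵢαᵢ: 25.500 + 1.235 + 2.156 + 0.052 + 1.200 → A = 30.143 sabins.
V = 6·5·3 = 90 m³.
RT60 = 0.161 · V / A = 0.161 × 90 / 30.143 = 0.481 s.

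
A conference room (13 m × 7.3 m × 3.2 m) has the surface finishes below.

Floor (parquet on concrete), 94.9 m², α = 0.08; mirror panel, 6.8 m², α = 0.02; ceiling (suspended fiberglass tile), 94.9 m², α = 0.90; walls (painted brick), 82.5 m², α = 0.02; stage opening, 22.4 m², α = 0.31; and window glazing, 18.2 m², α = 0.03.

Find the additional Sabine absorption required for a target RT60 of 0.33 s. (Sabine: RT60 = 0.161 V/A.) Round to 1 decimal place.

45.9 sabins

A₁ = Σ Sᵢαᵢ = 94.9·0.08 + 6.8·0.02 + 94.9·0.90 + 82.5·0.02 + 22.4·0.31 + 18.2·0.03 = 102.278 sabins.
V = 303.68 m³. Required absorption A₂ = 0.161 × 303.68 / 0.33 = 148.159 sabins.
Additional absorption ΔA = 148.159 − 102.278 = 45.9 sabins.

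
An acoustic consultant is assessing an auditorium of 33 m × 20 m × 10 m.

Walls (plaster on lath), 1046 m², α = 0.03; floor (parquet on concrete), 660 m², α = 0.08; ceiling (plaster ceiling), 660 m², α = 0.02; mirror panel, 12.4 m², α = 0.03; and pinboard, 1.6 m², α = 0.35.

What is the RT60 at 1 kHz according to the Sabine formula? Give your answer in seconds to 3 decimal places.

Summing Sᵢαᵢ: 31.380 + 52.800 + 13.200 + 0.372 + 0.560 → A = 98.312 sabins.
V = 33·20·10 = 6600 m³.
Sabine: RT60 = 0.161 × 6600 / 98.312 = 10.808 s.

10.808 s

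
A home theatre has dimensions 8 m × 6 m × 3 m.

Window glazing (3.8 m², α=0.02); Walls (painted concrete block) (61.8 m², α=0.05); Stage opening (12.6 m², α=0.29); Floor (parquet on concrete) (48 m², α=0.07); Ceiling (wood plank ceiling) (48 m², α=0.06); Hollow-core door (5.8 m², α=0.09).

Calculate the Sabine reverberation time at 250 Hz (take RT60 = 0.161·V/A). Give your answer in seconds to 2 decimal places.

1.71 s

Summing Sᵢαᵢ: 0.076 + 3.090 + 3.654 + 3.360 + 2.880 + 0.522 → A = 13.582 sabins.
Room volume: 144 m³.
T = 0.161 V/A = 0.161·144/13.582 = 1.71 s.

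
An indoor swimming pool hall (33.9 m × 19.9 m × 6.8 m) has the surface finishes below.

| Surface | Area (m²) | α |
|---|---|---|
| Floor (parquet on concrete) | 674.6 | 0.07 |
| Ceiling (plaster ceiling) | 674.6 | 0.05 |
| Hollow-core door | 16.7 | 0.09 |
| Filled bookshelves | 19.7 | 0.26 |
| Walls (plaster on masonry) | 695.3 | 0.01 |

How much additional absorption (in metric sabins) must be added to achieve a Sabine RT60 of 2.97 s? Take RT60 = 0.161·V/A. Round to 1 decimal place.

154.1 sabins

Summing Sᵢαᵢ: 47.222 + 33.730 + 1.503 + 5.122 + 6.953 → A₁ = 94.530 sabins.
Target A₂ = 0.161·4587.348/2.97 = 248.674 sabins (V = 4587.348 m³).
Additional absorption ΔA = 248.674 − 94.530 = 154.1 sabins.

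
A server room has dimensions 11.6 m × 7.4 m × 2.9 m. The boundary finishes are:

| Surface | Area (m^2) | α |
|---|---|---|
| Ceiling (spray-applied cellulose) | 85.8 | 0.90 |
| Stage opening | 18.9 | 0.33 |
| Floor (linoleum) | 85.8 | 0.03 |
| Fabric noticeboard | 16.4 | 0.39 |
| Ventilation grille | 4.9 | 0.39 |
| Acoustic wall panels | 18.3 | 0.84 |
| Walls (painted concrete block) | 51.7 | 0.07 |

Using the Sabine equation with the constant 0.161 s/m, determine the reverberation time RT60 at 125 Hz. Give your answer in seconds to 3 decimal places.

A = Σ Sᵢαᵢ = 85.8*0.90 + 18.9*0.33 + 85.8*0.03 + 16.4*0.39 + 4.9*0.39 + 18.3*0.84 + 51.7*0.07 = 113.329 sabins.
V = 11.6·7.4·2.9 = 248.936 m³.
RT60 = 0.161 · V / A = 0.161 × 248.936 / 113.329 = 0.354 s.

0.354 s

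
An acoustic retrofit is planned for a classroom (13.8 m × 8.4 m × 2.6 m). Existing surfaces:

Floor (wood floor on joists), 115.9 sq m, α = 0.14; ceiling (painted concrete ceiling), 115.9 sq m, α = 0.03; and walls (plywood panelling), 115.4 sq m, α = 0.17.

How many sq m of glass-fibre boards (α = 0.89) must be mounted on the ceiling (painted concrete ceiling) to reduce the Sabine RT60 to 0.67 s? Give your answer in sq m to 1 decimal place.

Total absorption A₁ = 115.9×0.14 + 115.9×0.03 + 115.4×0.17
  = 16.226 + 3.477 + 19.618 = 39.321 sq m sabins.
Required A₂ = 0.161·301.392/0.67 = 72.424 sabins.
ΔA needed = 72.424 − 39.321 = 33.103 sabins.
Net gain per sq m: Δα = 0.89 − 0.03 = 0.86.
Area = ΔA/Δα = 33.103/0.86 = 38.5 sq m.

38.5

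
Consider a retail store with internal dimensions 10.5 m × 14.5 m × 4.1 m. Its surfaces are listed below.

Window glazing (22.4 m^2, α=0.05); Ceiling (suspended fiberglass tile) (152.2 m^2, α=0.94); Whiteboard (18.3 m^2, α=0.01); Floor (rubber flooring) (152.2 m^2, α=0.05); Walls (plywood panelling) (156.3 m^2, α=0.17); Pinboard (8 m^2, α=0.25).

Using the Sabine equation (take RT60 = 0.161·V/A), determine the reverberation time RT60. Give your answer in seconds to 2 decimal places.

Equivalent absorption area: A = 22.4×0.05 + 152.2×0.94 + 18.3×0.01 + 152.2×0.05 + 156.3×0.17 + 8×0.25 = 180.552 m^2.
Volume V = 10.5 × 14.5 × 4.1 = 624.225 m³.
Sabine: RT60 = 0.161 × 624.225 / 180.552 = 0.56 s.

0.56 seconds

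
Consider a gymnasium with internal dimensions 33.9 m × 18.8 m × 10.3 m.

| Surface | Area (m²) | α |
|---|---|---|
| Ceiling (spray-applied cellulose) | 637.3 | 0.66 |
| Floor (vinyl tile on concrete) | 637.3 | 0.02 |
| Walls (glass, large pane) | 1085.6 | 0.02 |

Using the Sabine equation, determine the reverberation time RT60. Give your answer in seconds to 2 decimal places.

Total absorption A = 637.3*0.66 + 637.3*0.02 + 1085.6*0.02
  = 420.618 + 12.746 + 21.712 = 455.076 m² sabins.
Volume V = 33.9 × 18.8 × 10.3 = 6564.396 m³.
T = 0.161 V/A = 0.161·6564.396/455.076 = 2.32 s.

2.32 sec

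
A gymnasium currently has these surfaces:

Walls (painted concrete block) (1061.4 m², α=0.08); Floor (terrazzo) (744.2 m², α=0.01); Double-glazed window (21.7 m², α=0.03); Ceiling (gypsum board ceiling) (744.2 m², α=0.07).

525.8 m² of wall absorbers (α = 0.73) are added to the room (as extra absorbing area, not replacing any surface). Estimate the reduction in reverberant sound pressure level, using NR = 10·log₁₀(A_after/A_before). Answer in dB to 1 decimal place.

Summing Sᵢαᵢ: 84.912 + 7.442 + 0.651 + 52.094 → A_before = 145.099 sabins.
Treatment contributes 525.8·0.73 = 383.834 sabins.
A_after = 145.099 + 383.834 = 528.933 sabins.
Reduction = 10 log₁₀(A_after/A_before) = 10 log₁₀(3.6453) = 5.6 dB.

5.6 dB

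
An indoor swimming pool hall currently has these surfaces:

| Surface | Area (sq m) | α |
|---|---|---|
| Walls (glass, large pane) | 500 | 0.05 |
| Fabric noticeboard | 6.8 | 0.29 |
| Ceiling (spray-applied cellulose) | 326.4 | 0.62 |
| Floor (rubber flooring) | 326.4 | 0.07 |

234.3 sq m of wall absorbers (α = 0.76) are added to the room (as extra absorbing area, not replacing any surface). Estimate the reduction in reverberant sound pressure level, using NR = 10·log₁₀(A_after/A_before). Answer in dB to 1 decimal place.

2.3 dB

Summing Sᵢαᵢ: 25.000 + 1.972 + 202.368 + 22.848 → A_before = 252.188 sabins.
Added absorption = 234.3 × 0.76 = 178.068 sabins.
A_after = 252.188 + 178.068 = 430.256 sabins.
NR = 10·log₁₀(430.256/252.188) = 2.3 dB.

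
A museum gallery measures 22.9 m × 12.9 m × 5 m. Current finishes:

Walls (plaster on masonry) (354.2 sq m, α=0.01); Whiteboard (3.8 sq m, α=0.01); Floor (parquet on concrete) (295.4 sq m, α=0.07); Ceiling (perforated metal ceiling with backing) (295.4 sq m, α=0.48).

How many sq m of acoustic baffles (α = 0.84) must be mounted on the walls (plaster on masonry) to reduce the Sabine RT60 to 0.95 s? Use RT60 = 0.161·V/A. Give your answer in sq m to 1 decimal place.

101.5

Summing Sᵢαᵢ: 3.542 + 0.038 + 20.678 + 141.792 → A₁ = 166.050 sabins.
Required A₂ = 0.161·1477.05/0.95 = 250.321 sabins.
ΔA needed = 250.321 − 166.050 = 84.271 sabins.
Net gain per sq m: Δα = 0.84 − 0.01 = 0.83.
Area = ΔA/Δα = 84.271/0.83 = 101.5 sq m.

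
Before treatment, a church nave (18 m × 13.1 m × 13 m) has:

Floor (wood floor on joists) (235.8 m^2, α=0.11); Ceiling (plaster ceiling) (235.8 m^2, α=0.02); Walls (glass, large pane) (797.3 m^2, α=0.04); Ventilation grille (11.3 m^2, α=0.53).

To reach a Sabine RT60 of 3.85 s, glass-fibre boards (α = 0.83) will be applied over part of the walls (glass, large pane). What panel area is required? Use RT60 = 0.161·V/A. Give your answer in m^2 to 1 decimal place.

75.5

Total absorption A₁ = 235.8·0.11 + 235.8·0.02 + 797.3·0.04 + 11.3·0.53
  = 25.938 + 4.716 + 31.892 + 5.989 = 68.535 m^2 sabins.
Required A₂ = 0.161·3065.4/3.85 = 128.189 sabins.
ΔA needed = 128.189 − 68.535 = 59.654 sabins.
Each m^2 of panel replacing the walls (glass, large pane) adds (0.83 − 0.04) = 0.79 sabins.
Area = ΔA/Δα = 59.654/0.79 = 75.5 m^2.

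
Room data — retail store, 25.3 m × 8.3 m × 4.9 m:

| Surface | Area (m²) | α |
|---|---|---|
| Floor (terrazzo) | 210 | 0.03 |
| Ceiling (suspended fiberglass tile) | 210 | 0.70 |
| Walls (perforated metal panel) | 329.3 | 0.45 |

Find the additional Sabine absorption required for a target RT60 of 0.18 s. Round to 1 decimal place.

A₁ = Σ Sᵢαᵢ = 210×0.03 + 210×0.70 + 329.3×0.45 = 301.485 sabins.
Target A₂ = 0.161·1028.951/0.18 = 920.340 sabins (V = 1028.951 m³).
Additional absorption ΔA = 920.340 − 301.485 = 618.9 sabins.

618.9 sabins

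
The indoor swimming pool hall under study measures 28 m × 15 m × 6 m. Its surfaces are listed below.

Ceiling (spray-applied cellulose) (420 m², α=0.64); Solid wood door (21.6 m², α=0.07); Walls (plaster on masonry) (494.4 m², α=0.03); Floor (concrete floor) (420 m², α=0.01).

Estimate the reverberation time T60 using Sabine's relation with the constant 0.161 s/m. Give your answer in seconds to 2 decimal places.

1.40 seconds

Equivalent absorption area: A = 420×0.64 + 21.6×0.07 + 494.4×0.03 + 420×0.01 = 289.344 m².
V = 28·15·6 = 2520 m³.
T = 0.161 V/A = 0.161·2520/289.344 = 1.40 s.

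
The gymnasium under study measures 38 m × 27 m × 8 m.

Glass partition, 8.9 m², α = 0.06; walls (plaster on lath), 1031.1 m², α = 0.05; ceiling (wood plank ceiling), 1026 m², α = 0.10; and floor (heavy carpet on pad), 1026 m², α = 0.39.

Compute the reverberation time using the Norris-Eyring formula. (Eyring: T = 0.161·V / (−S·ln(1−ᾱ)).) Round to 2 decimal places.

S = Σ Sᵢ = 3092.0 m².
Σ(Sᵢαᵢ) = 8.9×0.06 + 1031.1×0.05 + 1026×0.10 + 1026×0.39 = 554.829.
Mean coefficient ᾱ = A/S = 0.1794.
Eyring denominator: −S ln(1−ᾱ) = 611.349.
V = 38 × 27 × 8 = 8208 m³.
RT60 = 0.161 × 8208 / 611.349 = 2.16 s.

2.16 s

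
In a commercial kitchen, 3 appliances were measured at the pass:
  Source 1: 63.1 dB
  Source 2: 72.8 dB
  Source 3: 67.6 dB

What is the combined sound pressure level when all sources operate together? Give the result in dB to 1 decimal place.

74.3 dB

Converting to relative power and adding: 10^(63.1/10) + 10^(72.8/10) + 10^(67.6/10) = 2.685e+07.
Combined level = 10 log₁₀(2.685e+07) = 74.3 dB.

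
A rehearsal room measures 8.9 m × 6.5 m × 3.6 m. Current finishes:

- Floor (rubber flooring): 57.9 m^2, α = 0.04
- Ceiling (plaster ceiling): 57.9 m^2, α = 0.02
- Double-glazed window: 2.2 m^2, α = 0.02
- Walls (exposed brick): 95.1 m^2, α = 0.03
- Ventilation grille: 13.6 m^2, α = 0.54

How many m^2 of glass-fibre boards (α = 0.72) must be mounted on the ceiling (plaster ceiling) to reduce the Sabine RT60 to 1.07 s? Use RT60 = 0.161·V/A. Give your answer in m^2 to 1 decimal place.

25.2

Summing Sᵢαᵢ: 2.316 + 1.158 + 0.044 + 2.853 + 7.344 → A₁ = 13.715 sabins.
V = 208.26 m³. Target absorption A₂ = 0.161 × 208.26 / 1.07 = 31.336 sabins.
ΔA needed = 31.336 − 13.715 = 17.621 sabins.
Net gain per m^2: Δα = 0.72 − 0.02 = 0.70.
Panel area = 17.621 / 0.70 = 25.2 m^2.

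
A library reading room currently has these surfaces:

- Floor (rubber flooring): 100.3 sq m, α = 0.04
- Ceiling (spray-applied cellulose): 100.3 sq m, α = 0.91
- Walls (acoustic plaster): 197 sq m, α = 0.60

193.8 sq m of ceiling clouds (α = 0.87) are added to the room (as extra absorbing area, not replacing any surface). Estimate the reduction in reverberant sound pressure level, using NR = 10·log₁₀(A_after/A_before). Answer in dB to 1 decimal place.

2.5 dB

Summing Sᵢαᵢ: 4.012 + 91.273 + 118.200 → A_before = 213.485 sabins.
Treatment contributes 193.8·0.87 = 168.606 sabins.
A_after = 213.485 + 168.606 = 382.091 sabins.
Reduction = 10 log₁₀(A_after/A_before) = 10 log₁₀(1.7898) = 2.5 dB.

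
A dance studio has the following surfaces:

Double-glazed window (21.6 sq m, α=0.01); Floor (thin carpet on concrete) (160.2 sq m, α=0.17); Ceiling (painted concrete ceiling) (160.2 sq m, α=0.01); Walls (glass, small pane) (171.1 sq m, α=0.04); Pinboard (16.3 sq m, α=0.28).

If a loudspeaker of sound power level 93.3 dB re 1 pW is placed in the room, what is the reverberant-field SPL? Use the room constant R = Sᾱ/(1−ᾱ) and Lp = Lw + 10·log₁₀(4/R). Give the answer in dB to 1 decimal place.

82.9 dB

A = 40.460 sabins; S = 529.4 sq m.
ᾱ = 40.460/529.4 = 0.0764; R = Sᾱ/(1−ᾱ) = 40.460/(1−0.0764) = 43.807 sq m.
Lp = 93.3 + 10·log₁₀(4/43.807) = 93.3 + (-10.39) = 82.9 dB.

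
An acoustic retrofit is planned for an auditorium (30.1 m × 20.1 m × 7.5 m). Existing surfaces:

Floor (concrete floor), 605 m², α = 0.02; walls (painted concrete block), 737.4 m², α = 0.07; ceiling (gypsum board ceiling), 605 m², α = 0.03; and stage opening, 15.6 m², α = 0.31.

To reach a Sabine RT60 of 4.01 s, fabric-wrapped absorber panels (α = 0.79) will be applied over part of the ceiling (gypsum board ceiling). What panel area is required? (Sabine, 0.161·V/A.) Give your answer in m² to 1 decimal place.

125.6

Equivalent absorption area: A₁ = 605·0.02 + 737.4·0.07 + 605·0.03 + 15.6·0.31 = 86.704 m².
Required A₂ = 0.161·4537.575/4.01 = 182.182 sabins.
ΔA needed = 182.182 − 86.704 = 95.478 sabins.
Each m² of panel replacing the ceiling (gypsum board ceiling) adds (0.79 − 0.03) = 0.76 sabins.
Panel area = 95.478 / 0.76 = 125.6 m².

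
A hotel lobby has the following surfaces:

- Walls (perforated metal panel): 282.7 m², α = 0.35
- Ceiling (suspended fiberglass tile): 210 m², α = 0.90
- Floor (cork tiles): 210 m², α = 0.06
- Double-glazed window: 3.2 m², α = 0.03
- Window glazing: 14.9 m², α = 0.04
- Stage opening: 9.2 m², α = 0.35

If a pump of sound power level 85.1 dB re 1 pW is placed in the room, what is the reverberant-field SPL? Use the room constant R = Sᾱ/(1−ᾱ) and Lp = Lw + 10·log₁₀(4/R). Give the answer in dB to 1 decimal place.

Σ(Sᵢαᵢ) = 282.7×0.35 + 210×0.90 + 210×0.06 + 3.2×0.03 + 14.9×0.04 + 9.2×0.35 = 304.457; total area S = 730.0 m².
ᾱ = 304.457/730.0 = 0.4171; R = Sᾱ/(1−ᾱ) = 304.457/(1−0.4171) = 522.314 m².
Lp = 85.1 + 10·log₁₀(4/522.314) = 85.1 + (-21.16) = 63.9 dB.

63.9 dB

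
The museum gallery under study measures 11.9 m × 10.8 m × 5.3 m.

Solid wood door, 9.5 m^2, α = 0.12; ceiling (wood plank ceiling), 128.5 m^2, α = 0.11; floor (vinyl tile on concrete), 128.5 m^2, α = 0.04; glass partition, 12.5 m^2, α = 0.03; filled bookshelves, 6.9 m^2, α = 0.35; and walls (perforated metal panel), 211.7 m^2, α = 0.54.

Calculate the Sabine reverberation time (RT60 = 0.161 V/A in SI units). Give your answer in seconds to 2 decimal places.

Total absorption A = 9.5·0.12 + 128.5·0.11 + 128.5·0.04 + 12.5·0.03 + 6.9·0.35 + 211.7·0.54
  = 1.140 + 14.135 + 5.140 + 0.375 + 2.415 + 114.318 = 137.523 m^2 sabins.
Volume V = 11.9 × 10.8 × 5.3 = 681.156 m³.
T = 0.161 V/A = 0.161·681.156/137.523 = 0.80 s.

0.80 s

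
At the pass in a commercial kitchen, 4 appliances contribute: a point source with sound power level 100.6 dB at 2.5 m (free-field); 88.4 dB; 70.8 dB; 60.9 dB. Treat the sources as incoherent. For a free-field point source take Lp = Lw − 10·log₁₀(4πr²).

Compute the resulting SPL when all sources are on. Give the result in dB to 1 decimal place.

89.3 dB

Source at 2.5 m: Lp = 100.6 − 10·log₁₀(4π·2.5²) = 100.6 − 10·log₁₀(78.540) = 81.6 dB.
Σ 10^(Lᵢ/10) = 8.496e+08.
L_total = 10·log₁₀(8.496e+08) = 89.3 dB.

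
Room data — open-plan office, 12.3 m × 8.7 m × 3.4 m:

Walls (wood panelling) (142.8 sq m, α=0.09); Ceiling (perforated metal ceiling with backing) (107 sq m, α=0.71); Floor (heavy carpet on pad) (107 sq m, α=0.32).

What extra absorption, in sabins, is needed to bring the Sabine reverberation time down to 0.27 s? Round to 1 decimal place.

Equivalent absorption area: A₁ = 142.8×0.09 + 107×0.71 + 107×0.32 = 123.062 sq m.
For T = 0.27 s, need A₂ = 0.161·V/T = 0.161·363.834/0.27 = 216.953 sabins.
Additional absorption ΔA = 216.953 − 123.062 = 93.9 sabins.

93.9 sabins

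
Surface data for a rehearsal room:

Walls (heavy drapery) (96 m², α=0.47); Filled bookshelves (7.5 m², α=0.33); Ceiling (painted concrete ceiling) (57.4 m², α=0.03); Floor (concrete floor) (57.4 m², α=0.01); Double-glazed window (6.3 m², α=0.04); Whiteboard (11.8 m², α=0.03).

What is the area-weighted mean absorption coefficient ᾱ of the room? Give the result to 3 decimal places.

0.214

Total surface area S = 236.4 m².
Weighted sum Σ Sα = 50.497.
ᾱ = A/S = 0.214.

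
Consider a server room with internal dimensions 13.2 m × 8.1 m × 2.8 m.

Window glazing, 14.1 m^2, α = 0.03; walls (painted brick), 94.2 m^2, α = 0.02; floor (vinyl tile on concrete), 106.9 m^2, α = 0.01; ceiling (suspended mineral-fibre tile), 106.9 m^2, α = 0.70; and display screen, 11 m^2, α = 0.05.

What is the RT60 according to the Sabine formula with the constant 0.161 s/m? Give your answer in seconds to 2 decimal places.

0.61 s

Summing Sᵢαᵢ: 0.423 + 1.884 + 1.069 + 74.830 + 0.550 → A = 78.756 sabins.
V = 13.2·8.1·2.8 = 299.376 m³.
RT60 = 0.161 · V / A = 0.161 × 299.376 / 78.756 = 0.61 s.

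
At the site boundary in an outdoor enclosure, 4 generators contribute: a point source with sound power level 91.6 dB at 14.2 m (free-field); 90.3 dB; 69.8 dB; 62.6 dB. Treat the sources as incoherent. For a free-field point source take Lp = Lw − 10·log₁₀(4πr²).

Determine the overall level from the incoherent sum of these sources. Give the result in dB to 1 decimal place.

Source at 14.2 m: Lp = 91.6 − 10·log₁₀(4π·14.2²) = 91.6 − 10·log₁₀(2533.883) = 57.6 dB.
Converting to relative power and adding: 10^(57.6/10) + 10^(90.3/10) + 10^(69.8/10) + 10^(62.6/10) = 1.083e+09.
Back to dB: 10·log₁₀ Σ = 90.3 dB.

90.3 dB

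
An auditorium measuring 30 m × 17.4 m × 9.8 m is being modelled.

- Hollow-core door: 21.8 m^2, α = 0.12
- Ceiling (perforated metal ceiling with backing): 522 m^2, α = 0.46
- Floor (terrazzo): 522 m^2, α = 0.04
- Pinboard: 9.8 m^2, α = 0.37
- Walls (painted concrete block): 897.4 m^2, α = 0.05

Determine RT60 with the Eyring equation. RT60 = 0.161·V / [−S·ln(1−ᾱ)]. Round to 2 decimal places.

S = Σ Sᵢ = 1973.0 m^2.
Σ(Sᵢαᵢ) = 21.8·0.12 + 522·0.46 + 522·0.04 + 9.8·0.37 + 897.4·0.05 = 312.112.
Mean coefficient ᾱ = A/S = 0.1582.
Eyring denominator: −S ln(1−ᾱ) = 339.776.
V = 30 × 17.4 × 9.8 = 5115.6 m³.
RT60 = 0.161 × 5115.6 / 339.776 = 2.42 s.

2.42 s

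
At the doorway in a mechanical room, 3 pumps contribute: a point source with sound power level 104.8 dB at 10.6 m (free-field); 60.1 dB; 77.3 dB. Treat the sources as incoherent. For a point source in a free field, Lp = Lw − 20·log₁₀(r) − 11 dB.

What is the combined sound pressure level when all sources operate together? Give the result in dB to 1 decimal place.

78.8 dB

Source at 10.6 m: Lp = 104.8 − 20·log₁₀(10.6) − 11 = 73.3 dB.
Sum in the linear (power) domain: Σ 10^(Lᵢ/10) = 10^(73.3/10) + 10^(60.1/10) + 10^(77.3/10) = 7.611e+07.
Combined level = 10 log₁₀(7.611e+07) = 78.8 dB.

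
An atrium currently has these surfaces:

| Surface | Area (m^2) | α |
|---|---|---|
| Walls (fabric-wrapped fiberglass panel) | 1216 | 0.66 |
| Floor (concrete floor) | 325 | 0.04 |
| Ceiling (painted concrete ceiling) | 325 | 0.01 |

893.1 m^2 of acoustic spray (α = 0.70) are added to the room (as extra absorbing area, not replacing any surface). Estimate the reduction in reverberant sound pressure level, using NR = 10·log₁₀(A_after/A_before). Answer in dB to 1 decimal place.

2.5 dB

Total absorption A_before = 1216*0.66 + 325*0.04 + 325*0.01
  = 802.560 + 13.000 + 3.250 = 818.810 m^2 sabins.
Treatment contributes 893.1·0.70 = 625.170 sabins.
A_after = 818.810 + 625.170 = 1443.980 sabins.
NR = 10·log₁₀(1443.980/818.810) = 2.5 dB.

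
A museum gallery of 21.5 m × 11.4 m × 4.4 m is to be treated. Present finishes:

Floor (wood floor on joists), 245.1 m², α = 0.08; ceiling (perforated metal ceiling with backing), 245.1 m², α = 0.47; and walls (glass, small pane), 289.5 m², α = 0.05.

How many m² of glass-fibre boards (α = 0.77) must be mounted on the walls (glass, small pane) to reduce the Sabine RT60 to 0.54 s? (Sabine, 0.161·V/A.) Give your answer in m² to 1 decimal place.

239.2

Equivalent absorption area: A₁ = 245.1·0.08 + 245.1·0.47 + 289.5·0.05 = 149.280 m².
V = 1078.44 m³. Target absorption A₂ = 0.161 × 1078.44 / 0.54 = 321.535 sabins.
ΔA needed = 321.535 − 149.280 = 172.255 sabins.
Net gain per m²: Δα = 0.77 − 0.05 = 0.72.
Area = ΔA/Δα = 172.255/0.72 = 239.2 m².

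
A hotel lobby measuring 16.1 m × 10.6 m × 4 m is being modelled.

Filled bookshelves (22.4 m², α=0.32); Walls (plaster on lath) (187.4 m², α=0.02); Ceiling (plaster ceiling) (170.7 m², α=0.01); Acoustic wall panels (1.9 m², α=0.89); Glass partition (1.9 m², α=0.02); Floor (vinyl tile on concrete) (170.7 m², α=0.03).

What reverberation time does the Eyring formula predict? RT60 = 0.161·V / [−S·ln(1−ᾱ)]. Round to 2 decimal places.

S = Σ Sᵢ = 555.0 m².
Σ(Sᵢαᵢ) = 22.4·0.32 + 187.4·0.02 + 170.7·0.01 + 1.9·0.89 + 1.9·0.02 + 170.7·0.03 = 19.473.
ᾱ = 19.473 / 555.0 = 0.0351.
−S·ln(1−ᾱ) = −555.0 × ln(1 − 0.0351) = 19.831.
V = 16.1 × 10.6 × 4 = 682.64 m³.
T = 0.161·V/[−S·ln(1−ᾱ)] = 0.161·682.64/19.831 = 5.54 s.

5.54 s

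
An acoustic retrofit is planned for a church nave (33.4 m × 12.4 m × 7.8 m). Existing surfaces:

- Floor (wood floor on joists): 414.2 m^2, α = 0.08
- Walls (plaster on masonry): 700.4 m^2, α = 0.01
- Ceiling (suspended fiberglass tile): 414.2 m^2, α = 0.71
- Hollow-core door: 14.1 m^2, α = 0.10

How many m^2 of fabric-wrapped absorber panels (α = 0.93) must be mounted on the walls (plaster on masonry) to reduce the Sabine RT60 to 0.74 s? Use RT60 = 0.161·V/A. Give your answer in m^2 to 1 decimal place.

Summing Sᵢαᵢ: 33.136 + 7.004 + 294.082 + 1.410 → A₁ = 335.632 sabins.
V = 3230.448 m³. Target absorption A₂ = 0.161 × 3230.448 / 0.74 = 702.841 sabins.
Absorption to add: 702.841 − 335.632 = 367.209 sabins.
Net gain per m^2: Δα = 0.93 − 0.01 = 0.92.
Area = ΔA/Δα = 367.209/0.92 = 399.1 m^2.

399.1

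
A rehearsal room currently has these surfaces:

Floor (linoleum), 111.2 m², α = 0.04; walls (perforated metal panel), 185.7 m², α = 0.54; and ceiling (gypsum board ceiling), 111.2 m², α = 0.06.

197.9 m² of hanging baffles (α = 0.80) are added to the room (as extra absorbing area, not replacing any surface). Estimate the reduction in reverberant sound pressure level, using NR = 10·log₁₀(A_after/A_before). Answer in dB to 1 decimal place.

3.8 dB

Equivalent absorption area: A_before = 111.2×0.04 + 185.7×0.54 + 111.2×0.06 = 111.398 m².
Added absorption = 197.9 × 0.80 = 158.320 sabins.
New total A_after = 269.718 sabins.
Reduction = 10 log₁₀(A_after/A_before) = 10 log₁₀(2.4212) = 3.8 dB.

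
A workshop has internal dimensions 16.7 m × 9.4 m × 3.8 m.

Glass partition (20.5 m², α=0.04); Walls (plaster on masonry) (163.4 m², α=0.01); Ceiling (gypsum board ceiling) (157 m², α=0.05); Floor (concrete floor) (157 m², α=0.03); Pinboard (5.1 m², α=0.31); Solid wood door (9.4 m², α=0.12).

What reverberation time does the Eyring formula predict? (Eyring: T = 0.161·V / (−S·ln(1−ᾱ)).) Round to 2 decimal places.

5.32 sec

S = Σ Sᵢ = 512.4 m².
Absorption A = 20.5×0.04 + 163.4×0.01 + 157×0.05 + 157×0.03 + 5.1×0.31 + 9.4×0.12 = 17.723 sabins.
ᾱ = 17.723 / 512.4 = 0.0346.
Eyring denominator: −S ln(1−ᾱ) = 18.043.
V = 16.7 × 9.4 × 3.8 = 596.524 m³.
RT60 = 0.161 × 596.524 / 18.043 = 5.32 s.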